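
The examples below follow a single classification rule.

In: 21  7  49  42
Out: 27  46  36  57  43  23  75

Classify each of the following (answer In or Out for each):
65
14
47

A rule that fits every label: multiple of 7 — true of each 'In' example, false of each 'Out' one.
65 — 65 = 7·9 + 2, hence Out.
14 — 14 = 7·2, hence In.
47 — 47 = 7·6 + 5, hence Out.

Out, In, Out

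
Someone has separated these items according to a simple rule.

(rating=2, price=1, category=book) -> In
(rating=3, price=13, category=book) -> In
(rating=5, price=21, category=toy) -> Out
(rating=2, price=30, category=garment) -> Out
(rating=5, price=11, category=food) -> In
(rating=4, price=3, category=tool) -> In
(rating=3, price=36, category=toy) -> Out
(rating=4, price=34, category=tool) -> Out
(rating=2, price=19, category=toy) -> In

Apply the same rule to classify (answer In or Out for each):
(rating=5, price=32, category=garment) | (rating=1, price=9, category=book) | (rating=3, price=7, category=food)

A rule that fits every label: price ≤ 19 — true of each 'In' example, false of each 'Out' one.
(rating=5, price=32, category=garment) → price = 32 → Out.
(rating=1, price=9, category=book) → price = 9 → In.
(rating=3, price=7, category=food) → price = 7 → In.

Out, In, In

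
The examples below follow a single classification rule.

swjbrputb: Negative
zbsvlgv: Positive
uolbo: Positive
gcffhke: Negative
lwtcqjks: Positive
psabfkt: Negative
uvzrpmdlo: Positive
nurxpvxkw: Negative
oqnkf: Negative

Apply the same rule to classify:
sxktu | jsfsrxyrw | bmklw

Negative, Negative, Positive

The distinguishing property — contains 'l' — holds for all the 'Positive' cases and none of the 'Negative' cases.
sxktu: no 'l' — doesn't match, so Negative.
jsfsrxyrw: no 'l' — doesn't match, so Negative.
bmklw: has 'l' — has this property, so Positive.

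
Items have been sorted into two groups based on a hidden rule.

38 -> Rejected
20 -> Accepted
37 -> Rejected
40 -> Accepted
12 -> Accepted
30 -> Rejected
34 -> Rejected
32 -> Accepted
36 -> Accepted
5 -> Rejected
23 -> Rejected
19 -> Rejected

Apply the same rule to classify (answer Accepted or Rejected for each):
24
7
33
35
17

Accepted, Rejected, Rejected, Rejected, Rejected

A rule that fits every label: multiple of 4 — true of each 'Accepted' example, false of each 'Rejected' one.
24 → 24 = 4·6 → Accepted.
7 → 7 = 4·1 + 3 → Rejected.
33 → 33 = 4·8 + 1 → Rejected.
35 → 35 = 4·8 + 3 → Rejected.
17 → 17 = 4·4 + 1 → Rejected.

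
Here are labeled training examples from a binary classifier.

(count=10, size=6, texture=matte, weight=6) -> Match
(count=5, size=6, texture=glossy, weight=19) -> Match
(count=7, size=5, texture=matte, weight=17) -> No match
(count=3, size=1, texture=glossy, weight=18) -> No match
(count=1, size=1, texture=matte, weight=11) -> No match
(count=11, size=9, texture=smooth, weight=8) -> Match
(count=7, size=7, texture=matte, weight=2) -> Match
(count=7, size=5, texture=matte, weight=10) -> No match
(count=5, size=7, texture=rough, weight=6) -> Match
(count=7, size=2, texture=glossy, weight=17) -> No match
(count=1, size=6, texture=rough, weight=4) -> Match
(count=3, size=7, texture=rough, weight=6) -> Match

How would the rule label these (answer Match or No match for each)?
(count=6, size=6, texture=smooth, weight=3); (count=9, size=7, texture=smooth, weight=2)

Match, Match

The pattern is that an item is 'Match' exactly when: size ≥ 6.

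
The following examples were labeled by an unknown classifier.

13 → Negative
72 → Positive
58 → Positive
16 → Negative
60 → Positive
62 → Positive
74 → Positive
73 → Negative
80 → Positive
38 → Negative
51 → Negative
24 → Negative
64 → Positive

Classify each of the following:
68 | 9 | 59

The rule appears to be: even AND at least 51.
68 — 68 is even, 68 ≥ 51, hence Positive.
9 — 9 is odd, 9 < 51, hence Negative.
59 — 59 is odd, 59 ≥ 51, hence Negative.

Positive, Negative, Negative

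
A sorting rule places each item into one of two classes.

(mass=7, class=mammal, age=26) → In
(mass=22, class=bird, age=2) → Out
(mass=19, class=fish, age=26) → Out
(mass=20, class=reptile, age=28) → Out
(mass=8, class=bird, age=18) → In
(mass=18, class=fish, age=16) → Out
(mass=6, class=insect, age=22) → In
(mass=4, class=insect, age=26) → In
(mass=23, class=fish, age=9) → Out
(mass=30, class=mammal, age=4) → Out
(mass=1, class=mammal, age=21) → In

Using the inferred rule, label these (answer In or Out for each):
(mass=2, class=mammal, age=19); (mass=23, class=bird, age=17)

In, Out

The simplest hypothesis consistent with all the labels is: mass ≤ 8.
(mass=2, class=mammal, age=19) — mass = 2, hence In.
(mass=23, class=bird, age=17) — mass = 23, hence Out.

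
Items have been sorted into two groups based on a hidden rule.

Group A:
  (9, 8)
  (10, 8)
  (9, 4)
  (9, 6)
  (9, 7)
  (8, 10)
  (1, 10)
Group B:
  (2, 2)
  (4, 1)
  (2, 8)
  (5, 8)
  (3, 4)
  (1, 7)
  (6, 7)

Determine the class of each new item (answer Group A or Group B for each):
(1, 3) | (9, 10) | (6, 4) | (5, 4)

Group B, Group A, Group B, Group B

'Group A' ⟺ max ≥ 9.
(1, 3): Group B (max 3). (9, 10): Group A (max 10). (6, 4): Group B (max 6). (5, 4): Group B (max 5).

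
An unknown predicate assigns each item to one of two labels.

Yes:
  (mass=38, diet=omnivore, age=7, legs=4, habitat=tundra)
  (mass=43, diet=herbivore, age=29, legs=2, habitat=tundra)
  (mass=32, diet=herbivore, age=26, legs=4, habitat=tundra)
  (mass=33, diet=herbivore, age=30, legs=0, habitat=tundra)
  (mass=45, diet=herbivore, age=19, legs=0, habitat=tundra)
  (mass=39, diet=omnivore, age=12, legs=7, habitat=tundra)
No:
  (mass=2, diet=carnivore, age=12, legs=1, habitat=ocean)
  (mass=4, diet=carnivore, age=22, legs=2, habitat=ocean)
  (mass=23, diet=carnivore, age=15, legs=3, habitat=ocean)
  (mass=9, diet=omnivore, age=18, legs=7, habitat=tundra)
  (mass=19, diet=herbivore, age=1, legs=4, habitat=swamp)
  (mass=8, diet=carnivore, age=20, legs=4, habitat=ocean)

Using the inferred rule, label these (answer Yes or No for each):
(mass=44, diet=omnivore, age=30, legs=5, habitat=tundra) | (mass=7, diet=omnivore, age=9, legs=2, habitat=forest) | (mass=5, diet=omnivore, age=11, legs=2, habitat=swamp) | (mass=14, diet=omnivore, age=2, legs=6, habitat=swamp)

Yes, No, No, No

The pattern is that an item is 'Yes' exactly when: mass ≥ 32.
(mass=44, diet=omnivore, age=30, legs=5, habitat=tundra) → mass = 44 → Yes. (mass=7, diet=omnivore, age=9, legs=2, habitat=forest) → mass = 7 → No. (mass=5, diet=omnivore, age=11, legs=2, habitat=swamp) → mass = 5 → No. (mass=14, diet=omnivore, age=2, legs=6, habitat=swamp) → mass = 14 → No.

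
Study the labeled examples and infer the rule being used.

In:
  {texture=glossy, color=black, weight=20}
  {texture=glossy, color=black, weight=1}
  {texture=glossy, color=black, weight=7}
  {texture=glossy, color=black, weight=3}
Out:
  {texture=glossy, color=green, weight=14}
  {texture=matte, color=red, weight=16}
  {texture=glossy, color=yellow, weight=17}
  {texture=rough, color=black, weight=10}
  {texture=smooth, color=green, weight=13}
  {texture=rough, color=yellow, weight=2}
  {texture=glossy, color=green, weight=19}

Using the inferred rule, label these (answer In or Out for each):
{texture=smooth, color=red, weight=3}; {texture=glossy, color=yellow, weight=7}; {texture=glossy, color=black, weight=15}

Out, Out, In

'In' ⟺ color is black AND texture is glossy.
{texture=smooth, color=red, weight=3} — color is red, texture is smooth, hence Out.
{texture=glossy, color=yellow, weight=7} — color is yellow, texture is glossy, hence Out.
{texture=glossy, color=black, weight=15} — color is black, texture is glossy, hence In.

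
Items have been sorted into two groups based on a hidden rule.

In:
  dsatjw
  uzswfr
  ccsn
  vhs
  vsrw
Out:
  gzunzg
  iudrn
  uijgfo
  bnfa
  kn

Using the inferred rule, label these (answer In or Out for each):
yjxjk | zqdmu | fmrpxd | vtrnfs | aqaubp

Comparing the two groups points to one rule — contains 's'.
Out: yjxjk, since no 's'. Out: zqdmu, since no 's'. Out: fmrpxd, since no 's'. In: vtrnfs, since has 's'. Out: aqaubp, since no 's'.

Out, Out, Out, In, Out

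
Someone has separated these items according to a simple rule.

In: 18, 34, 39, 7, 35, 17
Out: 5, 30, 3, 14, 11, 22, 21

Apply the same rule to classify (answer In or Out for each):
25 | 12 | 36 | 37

In, Out, In, In

Every 'In' example satisfies: digit sum ≥ 6. None of the 'Out' examples do.
In: 25, since digit sum 2+5 = 7. Out: 12, since digit sum 1+2 = 3. In: 36, since digit sum 3+6 = 9. In: 37, since digit sum 3+7 = 10.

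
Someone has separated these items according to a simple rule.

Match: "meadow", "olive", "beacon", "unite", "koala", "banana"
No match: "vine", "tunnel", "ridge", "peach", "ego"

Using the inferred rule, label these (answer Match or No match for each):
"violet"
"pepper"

Match, No match

The distinguishing property — has ≥ 3 vowels — holds for all the 'Match' cases and none of the 'No match' cases.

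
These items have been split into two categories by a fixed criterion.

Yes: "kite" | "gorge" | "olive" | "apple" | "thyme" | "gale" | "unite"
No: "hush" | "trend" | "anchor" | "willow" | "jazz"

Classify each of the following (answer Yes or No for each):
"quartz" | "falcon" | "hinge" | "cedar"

The simplest hypothesis consistent with all the labels is: ends with 'e'.
"quartz": No (ends with 'z').
"falcon": No (ends with 'n').
"hinge": Yes (ends with 'e').
"cedar": No (ends with 'r').

No, No, Yes, No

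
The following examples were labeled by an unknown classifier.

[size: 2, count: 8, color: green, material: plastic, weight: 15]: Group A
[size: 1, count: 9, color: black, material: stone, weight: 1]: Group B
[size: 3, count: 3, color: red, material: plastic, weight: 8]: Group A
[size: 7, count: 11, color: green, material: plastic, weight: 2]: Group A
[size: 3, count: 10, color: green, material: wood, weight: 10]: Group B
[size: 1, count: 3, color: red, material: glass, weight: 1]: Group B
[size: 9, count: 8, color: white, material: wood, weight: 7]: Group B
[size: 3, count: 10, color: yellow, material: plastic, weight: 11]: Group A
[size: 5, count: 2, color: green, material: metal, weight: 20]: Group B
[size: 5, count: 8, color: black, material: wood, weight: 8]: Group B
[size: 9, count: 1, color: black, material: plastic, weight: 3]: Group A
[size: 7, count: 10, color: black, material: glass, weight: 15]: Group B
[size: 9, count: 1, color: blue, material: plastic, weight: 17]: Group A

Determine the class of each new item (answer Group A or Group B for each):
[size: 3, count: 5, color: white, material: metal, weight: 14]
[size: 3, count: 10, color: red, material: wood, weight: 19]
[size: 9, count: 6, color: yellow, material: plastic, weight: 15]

Rule: material is plastic. This holds for each 'Group A' example and fails for each 'Group B' one.
[size: 3, count: 5, color: white, material: metal, weight: 14]: material is metal, does not fit → Group B.
[size: 3, count: 10, color: red, material: wood, weight: 19]: material is wood, does not fit → Group B.
[size: 9, count: 6, color: yellow, material: plastic, weight: 15]: material is plastic, passes → Group A.

Group B, Group B, Group A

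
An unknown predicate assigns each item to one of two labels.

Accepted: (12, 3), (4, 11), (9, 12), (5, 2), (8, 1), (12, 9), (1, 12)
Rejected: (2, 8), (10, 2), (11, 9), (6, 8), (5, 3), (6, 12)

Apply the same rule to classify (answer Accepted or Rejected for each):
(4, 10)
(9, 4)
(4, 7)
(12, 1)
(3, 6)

Rejected, Accepted, Accepted, Accepted, Accepted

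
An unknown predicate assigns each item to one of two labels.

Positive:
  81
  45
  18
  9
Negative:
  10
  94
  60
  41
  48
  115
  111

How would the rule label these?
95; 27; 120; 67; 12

Looking at the examples, the only property every 'Positive' case has and every 'Negative' case lacks is: multiple of 9.

Negative, Positive, Negative, Negative, Negative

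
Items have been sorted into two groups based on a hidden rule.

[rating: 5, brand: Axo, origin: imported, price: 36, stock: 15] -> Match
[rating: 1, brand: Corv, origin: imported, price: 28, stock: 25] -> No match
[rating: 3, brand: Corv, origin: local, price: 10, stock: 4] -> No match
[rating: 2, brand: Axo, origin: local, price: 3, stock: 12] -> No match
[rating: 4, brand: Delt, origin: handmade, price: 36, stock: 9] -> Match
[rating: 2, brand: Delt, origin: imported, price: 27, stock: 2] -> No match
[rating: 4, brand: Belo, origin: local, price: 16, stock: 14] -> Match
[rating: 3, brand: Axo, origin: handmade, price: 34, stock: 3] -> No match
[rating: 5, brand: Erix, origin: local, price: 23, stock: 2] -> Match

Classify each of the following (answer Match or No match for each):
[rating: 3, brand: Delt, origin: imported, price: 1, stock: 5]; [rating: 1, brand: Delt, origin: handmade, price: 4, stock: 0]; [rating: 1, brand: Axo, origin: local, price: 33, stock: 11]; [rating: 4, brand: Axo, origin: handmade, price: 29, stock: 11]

No match, No match, No match, Match

Every 'Match' example satisfies: rating ≥ 4. None of the 'No match' examples do.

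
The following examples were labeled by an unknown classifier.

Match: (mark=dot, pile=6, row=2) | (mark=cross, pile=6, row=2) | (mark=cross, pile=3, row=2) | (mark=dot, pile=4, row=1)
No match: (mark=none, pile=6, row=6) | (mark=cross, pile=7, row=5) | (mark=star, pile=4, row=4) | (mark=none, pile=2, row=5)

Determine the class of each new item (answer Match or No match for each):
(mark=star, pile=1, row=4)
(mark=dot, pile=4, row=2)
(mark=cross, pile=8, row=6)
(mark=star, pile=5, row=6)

Every 'Match' example satisfies: row ≤ 2. None of the 'No match' examples do.
(mark=star, pile=1, row=4): row = 4, doesn't qualify → No match. (mark=dot, pile=4, row=2): row = 2, satisfies this → Match. (mark=cross, pile=8, row=6): row = 6, doesn't qualify → No match. (mark=star, pile=5, row=6): row = 6, doesn't qualify → No match.

No match, Match, No match, No match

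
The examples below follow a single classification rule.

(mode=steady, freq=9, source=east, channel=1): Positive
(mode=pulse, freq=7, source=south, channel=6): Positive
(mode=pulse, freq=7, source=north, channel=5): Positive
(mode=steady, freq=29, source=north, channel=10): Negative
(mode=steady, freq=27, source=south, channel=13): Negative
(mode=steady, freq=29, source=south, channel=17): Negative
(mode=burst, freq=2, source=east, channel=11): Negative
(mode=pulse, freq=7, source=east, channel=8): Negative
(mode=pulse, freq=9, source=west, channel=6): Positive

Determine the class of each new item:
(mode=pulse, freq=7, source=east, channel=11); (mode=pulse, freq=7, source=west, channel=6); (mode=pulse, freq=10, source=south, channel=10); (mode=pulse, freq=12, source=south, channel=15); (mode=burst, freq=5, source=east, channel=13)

Negative, Positive, Negative, Negative, Negative

The pattern is that an item is 'Positive' exactly when: channel ≤ 6.
(mode=pulse, freq=7, source=east, channel=11): channel = 11 — fails this test, so Negative.
(mode=pulse, freq=7, source=west, channel=6): channel = 6 — matches, so Positive.
(mode=pulse, freq=10, source=south, channel=10): channel = 10 — fails this test, so Negative.
(mode=pulse, freq=12, source=south, channel=15): channel = 15 — fails this test, so Negative.
(mode=burst, freq=5, source=east, channel=13): channel = 13 — fails this test, so Negative.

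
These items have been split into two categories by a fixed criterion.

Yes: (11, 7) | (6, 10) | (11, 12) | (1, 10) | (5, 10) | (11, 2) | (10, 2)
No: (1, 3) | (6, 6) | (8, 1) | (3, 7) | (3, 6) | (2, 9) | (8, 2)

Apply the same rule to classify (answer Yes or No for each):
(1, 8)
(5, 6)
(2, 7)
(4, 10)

No, No, No, Yes

Rule: max ≥ 10. This holds for each 'Yes' example and fails for each 'No' one.
(1, 8) — max 8, hence No.
(5, 6) — max 6, hence No.
(2, 7) — max 7, hence No.
(4, 10) — max 10, hence Yes.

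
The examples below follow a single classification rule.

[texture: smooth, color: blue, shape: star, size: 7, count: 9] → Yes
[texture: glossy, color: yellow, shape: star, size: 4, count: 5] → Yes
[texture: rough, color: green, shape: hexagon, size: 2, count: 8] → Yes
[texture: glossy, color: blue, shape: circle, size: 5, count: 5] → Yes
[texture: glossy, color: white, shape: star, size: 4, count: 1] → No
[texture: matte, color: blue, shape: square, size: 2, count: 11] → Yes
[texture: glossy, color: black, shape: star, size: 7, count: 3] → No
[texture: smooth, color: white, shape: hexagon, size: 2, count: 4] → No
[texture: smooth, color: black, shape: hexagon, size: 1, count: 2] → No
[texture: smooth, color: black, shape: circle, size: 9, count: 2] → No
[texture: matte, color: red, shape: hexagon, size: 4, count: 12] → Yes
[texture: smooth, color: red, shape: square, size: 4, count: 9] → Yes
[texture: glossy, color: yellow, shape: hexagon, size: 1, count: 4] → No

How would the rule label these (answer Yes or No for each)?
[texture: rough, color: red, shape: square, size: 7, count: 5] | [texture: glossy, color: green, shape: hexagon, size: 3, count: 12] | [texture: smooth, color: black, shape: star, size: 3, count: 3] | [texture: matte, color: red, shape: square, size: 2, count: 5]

The rule appears to be: count ≥ 5.
[texture: rough, color: red, shape: square, size: 7, count: 5]: count = 5 — checks out, so Yes.
[texture: glossy, color: green, shape: hexagon, size: 3, count: 12]: count = 12 — checks out, so Yes.
[texture: smooth, color: black, shape: star, size: 3, count: 3]: count = 3 — does not pass, so No.
[texture: matte, color: red, shape: square, size: 2, count: 5]: count = 5 — checks out, so Yes.

Yes, Yes, No, Yes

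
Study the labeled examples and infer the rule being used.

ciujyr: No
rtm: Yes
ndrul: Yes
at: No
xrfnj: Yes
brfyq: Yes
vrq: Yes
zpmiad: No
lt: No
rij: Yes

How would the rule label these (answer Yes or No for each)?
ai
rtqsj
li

The distinguishing property — odd length — holds for all the 'Yes' cases and none of the 'No' cases.
ai — length 2, hence No.
rtqsj — length 5, hence Yes.
li — length 2, hence No.

No, Yes, No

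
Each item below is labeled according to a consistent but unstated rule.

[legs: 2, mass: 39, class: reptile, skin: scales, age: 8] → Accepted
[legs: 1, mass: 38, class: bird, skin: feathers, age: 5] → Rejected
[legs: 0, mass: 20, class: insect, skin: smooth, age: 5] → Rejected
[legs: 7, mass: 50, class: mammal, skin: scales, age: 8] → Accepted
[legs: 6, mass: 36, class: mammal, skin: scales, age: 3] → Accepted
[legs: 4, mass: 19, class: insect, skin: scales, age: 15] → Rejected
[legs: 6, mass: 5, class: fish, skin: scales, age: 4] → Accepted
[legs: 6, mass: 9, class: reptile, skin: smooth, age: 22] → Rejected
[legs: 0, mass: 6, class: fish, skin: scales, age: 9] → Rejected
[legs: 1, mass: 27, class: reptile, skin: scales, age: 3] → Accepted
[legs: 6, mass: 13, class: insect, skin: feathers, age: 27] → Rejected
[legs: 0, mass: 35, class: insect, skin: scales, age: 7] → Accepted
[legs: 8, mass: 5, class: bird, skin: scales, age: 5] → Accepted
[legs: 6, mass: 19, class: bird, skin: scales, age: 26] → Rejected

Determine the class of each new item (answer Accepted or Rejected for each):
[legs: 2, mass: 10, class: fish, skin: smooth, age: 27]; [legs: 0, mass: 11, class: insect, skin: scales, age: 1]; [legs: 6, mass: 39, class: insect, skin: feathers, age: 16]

Rejected, Accepted, Rejected

'Accepted' ⟺ skin is scales AND age ≤ 8.
[legs: 2, mass: 10, class: fish, skin: smooth, age: 27]: skin is smooth, age = 27 — does not fit, so Rejected.
[legs: 0, mass: 11, class: insect, skin: scales, age: 1]: skin is scales, age = 1 — matches, so Accepted.
[legs: 6, mass: 39, class: insect, skin: feathers, age: 16]: skin is feathers, age = 16 — does not fit, so Rejected.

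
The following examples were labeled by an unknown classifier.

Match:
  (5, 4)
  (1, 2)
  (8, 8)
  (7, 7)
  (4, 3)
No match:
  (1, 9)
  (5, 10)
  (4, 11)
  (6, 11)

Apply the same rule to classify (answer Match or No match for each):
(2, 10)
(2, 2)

No match, Match

The common property of the 'Match' items is: second ≤ 8. No 'No match' item has it.
(2, 10) → second 10 → No match. (2, 2) → second 2 → Match.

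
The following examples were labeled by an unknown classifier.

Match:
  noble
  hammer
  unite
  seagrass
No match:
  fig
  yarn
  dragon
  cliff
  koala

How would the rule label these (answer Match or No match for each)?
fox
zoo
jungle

No match, No match, Match

Comparing the two groups points to one rule — contains 'e'.
fox: No match (no 'e'). zoo: No match (no 'e'). jungle: Match (has 'e').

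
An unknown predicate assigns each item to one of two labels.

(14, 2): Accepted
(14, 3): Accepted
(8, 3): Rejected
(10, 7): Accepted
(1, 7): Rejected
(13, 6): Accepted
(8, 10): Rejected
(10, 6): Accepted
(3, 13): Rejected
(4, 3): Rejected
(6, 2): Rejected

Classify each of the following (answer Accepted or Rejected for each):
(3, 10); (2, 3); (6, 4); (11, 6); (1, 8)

The rule appears to be: first ≥ 10.
(3, 10): first 3 — doesn't match, so Rejected.
(2, 3): first 2 — doesn't match, so Rejected.
(6, 4): first 6 — doesn't match, so Rejected.
(11, 6): first 11 — fits, so Accepted.
(1, 8): first 1 — doesn't match, so Rejected.

Rejected, Rejected, Rejected, Accepted, Rejected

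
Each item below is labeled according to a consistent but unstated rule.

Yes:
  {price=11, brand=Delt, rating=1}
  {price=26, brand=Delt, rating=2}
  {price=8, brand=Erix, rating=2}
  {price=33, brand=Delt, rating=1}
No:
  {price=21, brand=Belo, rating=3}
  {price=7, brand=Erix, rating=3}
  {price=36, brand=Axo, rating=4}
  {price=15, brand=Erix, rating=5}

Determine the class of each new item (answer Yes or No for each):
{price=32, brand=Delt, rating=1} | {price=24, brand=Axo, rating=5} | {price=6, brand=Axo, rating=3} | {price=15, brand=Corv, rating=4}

Yes, No, No, No

The simplest hypothesis consistent with all the labels is: rating ≤ 2.
Yes: {price=32, brand=Delt, rating=1}, since rating = 1. No: {price=24, brand=Axo, rating=5}, since rating = 5. No: {price=6, brand=Axo, rating=3}, since rating = 3. No: {price=15, brand=Corv, rating=4}, since rating = 4.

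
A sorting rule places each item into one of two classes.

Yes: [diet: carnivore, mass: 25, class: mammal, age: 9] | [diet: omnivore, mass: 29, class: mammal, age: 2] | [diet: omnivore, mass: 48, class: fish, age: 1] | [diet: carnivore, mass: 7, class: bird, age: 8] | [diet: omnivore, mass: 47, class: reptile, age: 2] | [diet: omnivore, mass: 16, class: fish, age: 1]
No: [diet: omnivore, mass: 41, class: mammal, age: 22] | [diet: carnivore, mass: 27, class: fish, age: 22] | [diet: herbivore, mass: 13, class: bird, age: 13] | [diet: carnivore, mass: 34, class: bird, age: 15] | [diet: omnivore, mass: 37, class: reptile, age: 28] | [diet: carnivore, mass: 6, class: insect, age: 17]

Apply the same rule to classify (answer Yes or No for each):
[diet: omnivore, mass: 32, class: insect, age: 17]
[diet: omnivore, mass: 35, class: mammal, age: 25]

No, No

The pattern is that an item is 'Yes' exactly when: age ≤ 9.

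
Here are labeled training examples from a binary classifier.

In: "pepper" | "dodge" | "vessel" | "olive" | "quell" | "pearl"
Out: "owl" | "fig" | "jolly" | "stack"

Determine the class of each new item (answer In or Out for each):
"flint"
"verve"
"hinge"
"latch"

The rule appears to be: contains 'e'.
"flint": no 'e', lacks this property → Out.
"verve": has 'e', has this property → In.
"hinge": has 'e', has this property → In.
"latch": no 'e', lacks this property → Out.

Out, In, In, Out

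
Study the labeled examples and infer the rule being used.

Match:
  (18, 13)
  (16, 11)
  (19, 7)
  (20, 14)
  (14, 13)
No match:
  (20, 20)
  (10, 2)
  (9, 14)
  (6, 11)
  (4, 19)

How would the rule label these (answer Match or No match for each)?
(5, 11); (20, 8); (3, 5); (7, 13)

No match, Match, No match, No match

One predicate separates the groups cleanly: first > second AND sum ≥ 17.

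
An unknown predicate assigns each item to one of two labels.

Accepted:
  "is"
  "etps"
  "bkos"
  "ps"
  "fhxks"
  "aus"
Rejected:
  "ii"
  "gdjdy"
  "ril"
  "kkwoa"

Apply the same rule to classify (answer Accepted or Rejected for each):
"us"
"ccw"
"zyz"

Accepted, Rejected, Rejected

Every 'Accepted' example satisfies: contains 's'. None of the 'Rejected' examples do.
"us": has 's' — fits, so Accepted.
"ccw": no 's' — fails this test, so Rejected.
"zyz": no 's' — fails this test, so Rejected.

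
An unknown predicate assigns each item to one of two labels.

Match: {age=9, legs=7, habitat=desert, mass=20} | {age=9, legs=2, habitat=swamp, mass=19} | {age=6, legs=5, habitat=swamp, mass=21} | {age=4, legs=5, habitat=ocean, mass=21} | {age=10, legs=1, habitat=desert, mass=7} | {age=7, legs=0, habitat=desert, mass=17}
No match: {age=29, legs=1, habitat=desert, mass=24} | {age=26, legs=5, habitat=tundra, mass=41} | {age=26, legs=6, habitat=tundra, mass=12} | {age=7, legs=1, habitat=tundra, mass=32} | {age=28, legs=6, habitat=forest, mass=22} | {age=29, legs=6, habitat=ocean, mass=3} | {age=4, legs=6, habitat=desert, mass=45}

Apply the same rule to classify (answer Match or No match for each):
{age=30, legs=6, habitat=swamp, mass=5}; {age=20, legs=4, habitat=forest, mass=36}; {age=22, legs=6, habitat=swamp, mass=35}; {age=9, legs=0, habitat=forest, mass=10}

No match, No match, No match, Match

The common property of the 'Match' items is: mass ≤ 21 AND age ≤ 10. No 'No match' item has it.
{age=30, legs=6, habitat=swamp, mass=5} → mass = 5, age = 30 → No match.
{age=20, legs=4, habitat=forest, mass=36} → mass = 36, age = 20 → No match.
{age=22, legs=6, habitat=swamp, mass=35} → mass = 35, age = 22 → No match.
{age=9, legs=0, habitat=forest, mass=10} → mass = 10, age = 9 → Match.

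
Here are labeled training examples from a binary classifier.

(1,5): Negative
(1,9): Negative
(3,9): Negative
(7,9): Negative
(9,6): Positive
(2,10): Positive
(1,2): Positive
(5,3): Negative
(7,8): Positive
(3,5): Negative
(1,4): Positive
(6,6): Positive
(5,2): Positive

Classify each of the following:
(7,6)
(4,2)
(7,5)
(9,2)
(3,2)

Positive, Positive, Negative, Positive, Positive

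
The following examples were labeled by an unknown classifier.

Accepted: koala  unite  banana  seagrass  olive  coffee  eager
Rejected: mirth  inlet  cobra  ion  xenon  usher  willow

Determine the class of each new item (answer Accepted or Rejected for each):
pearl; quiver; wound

Rule: has ≥ 3 vowels. This holds for each 'Accepted' example and fails for each 'Rejected' one.
pearl: 2 vowels, lacks this property → Rejected. quiver: 3 vowels, meets the rule → Accepted. wound: 2 vowels, lacks this property → Rejected.

Rejected, Accepted, Rejected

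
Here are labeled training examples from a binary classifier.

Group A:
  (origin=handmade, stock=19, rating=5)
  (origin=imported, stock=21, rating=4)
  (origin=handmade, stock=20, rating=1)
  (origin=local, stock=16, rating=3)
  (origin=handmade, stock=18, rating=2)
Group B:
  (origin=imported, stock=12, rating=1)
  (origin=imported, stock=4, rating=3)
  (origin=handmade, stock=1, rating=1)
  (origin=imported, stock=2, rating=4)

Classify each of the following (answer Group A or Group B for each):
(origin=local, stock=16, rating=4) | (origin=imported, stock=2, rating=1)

Group A, Group B

The pattern is that an item is 'Group A' exactly when: stock ≥ 16.
(origin=local, stock=16, rating=4): Group A (stock = 16). (origin=imported, stock=2, rating=1): Group B (stock = 2).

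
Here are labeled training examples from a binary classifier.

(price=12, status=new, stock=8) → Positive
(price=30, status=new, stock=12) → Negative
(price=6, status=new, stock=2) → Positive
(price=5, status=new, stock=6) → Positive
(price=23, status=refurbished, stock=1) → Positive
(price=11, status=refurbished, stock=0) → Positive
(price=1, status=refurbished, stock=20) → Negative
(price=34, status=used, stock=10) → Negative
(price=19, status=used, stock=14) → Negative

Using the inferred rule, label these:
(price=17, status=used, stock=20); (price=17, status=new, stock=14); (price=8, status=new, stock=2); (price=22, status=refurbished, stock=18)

Negative, Negative, Positive, Negative

The simplest hypothesis consistent with all the labels is: stock ≤ 8.
(price=17, status=used, stock=20) → stock = 20 → Negative.
(price=17, status=new, stock=14) → stock = 14 → Negative.
(price=8, status=new, stock=2) → stock = 2 → Positive.
(price=22, status=refurbished, stock=18) → stock = 18 → Negative.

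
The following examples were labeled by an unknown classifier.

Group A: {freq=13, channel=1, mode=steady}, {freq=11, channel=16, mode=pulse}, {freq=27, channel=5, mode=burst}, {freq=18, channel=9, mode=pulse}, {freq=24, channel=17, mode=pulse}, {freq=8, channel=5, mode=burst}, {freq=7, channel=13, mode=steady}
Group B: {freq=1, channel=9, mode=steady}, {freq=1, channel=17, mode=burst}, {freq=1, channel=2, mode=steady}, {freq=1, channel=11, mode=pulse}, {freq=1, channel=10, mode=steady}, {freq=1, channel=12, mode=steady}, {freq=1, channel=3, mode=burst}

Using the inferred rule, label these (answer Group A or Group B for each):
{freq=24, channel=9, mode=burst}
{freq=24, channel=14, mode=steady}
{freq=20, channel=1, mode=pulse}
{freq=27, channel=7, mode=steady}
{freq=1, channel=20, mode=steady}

Every 'Group A' example satisfies: freq ≥ 7. None of the 'Group B' examples do.
{freq=24, channel=9, mode=burst} — freq = 24, hence Group A. {freq=24, channel=14, mode=steady} — freq = 24, hence Group A. {freq=20, channel=1, mode=pulse} — freq = 20, hence Group A. {freq=27, channel=7, mode=steady} — freq = 27, hence Group A. {freq=1, channel=20, mode=steady} — freq = 1, hence Group B.

Group A, Group A, Group A, Group A, Group B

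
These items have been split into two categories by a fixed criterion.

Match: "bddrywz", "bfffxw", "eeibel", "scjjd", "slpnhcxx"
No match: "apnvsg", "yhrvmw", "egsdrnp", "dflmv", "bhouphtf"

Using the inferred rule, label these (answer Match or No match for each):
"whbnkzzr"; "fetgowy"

Rule: has a double letter. This holds for each 'Match' example and fails for each 'No match' one.

Match, No match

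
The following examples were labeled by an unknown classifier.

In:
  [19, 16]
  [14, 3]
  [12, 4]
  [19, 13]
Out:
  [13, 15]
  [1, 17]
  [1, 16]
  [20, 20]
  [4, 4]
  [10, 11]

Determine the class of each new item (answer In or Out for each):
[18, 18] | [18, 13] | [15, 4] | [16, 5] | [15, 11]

Comparing the two groups points to one rule — first > second.
Out: [18, 18], since 18 = 18.
In: [18, 13], since 18 > 13.
In: [15, 4], since 15 > 4.
In: [16, 5], since 16 > 5.
In: [15, 11], since 15 > 11.

Out, In, In, In, In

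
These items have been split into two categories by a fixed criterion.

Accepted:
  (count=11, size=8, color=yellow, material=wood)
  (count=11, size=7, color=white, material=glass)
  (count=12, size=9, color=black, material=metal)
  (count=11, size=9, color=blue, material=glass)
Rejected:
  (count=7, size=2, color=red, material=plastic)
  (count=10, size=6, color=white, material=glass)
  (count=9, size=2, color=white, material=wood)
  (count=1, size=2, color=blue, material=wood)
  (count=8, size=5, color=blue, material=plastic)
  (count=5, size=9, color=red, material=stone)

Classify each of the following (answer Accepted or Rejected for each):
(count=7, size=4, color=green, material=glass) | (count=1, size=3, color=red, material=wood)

Rejected, Rejected

The simplest hypothesis consistent with all the labels is: count ≥ 11.
(count=7, size=4, color=green, material=glass): Rejected (count = 7). (count=1, size=3, color=red, material=wood): Rejected (count = 1).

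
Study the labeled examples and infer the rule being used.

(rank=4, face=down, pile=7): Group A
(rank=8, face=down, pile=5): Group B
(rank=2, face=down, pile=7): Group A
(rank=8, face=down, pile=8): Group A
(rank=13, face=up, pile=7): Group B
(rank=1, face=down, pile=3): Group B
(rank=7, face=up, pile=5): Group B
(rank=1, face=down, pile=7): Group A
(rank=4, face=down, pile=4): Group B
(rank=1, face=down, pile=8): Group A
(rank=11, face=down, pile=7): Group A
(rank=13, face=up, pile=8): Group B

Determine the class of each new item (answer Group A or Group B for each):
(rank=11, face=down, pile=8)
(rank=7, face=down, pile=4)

One predicate separates the groups cleanly: face is down AND pile ≥ 7.
(rank=11, face=down, pile=8): Group A (face is down, pile = 8). (rank=7, face=down, pile=4): Group B (face is down, pile = 4).

Group A, Group B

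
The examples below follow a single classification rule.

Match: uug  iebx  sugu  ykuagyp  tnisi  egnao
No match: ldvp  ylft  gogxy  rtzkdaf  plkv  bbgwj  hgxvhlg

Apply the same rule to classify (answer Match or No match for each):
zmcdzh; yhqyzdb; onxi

Rule: has ≥ 2 vowels. This holds for each 'Match' example and fails for each 'No match' one.

No match, No match, Match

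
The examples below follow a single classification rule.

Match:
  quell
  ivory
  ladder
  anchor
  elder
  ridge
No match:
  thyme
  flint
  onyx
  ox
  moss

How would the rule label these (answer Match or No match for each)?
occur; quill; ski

Match, Match, No match

Rule: has ≥ 2 vowels. This holds for each 'Match' example and fails for each 'No match' one.
occur: 2 vowels, fits → Match.
quill: 2 vowels, fits → Match.
ski: 1 vowel, fails this test → No match.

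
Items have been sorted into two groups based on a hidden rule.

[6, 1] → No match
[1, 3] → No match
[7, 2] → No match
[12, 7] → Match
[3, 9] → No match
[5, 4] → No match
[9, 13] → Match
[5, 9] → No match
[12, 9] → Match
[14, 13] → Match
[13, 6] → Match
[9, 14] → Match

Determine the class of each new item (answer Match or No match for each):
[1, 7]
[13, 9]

One predicate separates the groups cleanly: sum ≥ 19.

No match, Match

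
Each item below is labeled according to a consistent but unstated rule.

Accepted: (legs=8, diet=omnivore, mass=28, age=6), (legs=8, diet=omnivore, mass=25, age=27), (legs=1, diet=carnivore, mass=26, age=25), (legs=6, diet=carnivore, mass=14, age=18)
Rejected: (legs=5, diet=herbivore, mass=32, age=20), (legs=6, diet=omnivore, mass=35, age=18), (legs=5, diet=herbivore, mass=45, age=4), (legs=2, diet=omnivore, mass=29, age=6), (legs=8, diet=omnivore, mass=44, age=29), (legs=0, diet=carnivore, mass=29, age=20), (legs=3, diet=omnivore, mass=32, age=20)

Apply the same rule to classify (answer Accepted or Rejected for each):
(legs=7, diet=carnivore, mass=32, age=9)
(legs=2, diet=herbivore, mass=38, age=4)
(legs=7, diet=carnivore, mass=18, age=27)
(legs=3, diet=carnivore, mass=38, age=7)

Rejected, Rejected, Accepted, Rejected

All 'Accepted' examples share one property — mass ≤ 28 — and every 'Rejected' example lacks it.
(legs=7, diet=carnivore, mass=32, age=9): Rejected (mass = 32).
(legs=2, diet=herbivore, mass=38, age=4): Rejected (mass = 38).
(legs=7, diet=carnivore, mass=18, age=27): Accepted (mass = 18).
(legs=3, diet=carnivore, mass=38, age=7): Rejected (mass = 38).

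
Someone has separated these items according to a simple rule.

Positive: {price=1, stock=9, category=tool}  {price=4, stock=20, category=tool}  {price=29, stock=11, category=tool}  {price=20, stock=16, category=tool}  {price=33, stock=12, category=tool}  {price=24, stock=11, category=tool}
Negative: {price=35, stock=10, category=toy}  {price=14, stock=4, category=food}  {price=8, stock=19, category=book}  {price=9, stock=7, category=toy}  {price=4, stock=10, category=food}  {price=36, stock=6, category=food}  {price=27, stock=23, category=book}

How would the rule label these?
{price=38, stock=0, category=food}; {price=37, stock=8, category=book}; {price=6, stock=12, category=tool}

Negative, Negative, Positive

The distinguishing property — category is tool — holds for all the 'Positive' cases and none of the 'Negative' cases.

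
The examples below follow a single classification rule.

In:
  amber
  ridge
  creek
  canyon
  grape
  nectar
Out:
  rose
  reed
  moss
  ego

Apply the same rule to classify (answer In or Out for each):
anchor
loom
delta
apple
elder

In, Out, In, In, In

The rule appears to be: length ≥ 5.
In: anchor, since length 6. Out: loom, since length 4. In: delta, since length 5. In: apple, since length 5. In: elder, since length 5.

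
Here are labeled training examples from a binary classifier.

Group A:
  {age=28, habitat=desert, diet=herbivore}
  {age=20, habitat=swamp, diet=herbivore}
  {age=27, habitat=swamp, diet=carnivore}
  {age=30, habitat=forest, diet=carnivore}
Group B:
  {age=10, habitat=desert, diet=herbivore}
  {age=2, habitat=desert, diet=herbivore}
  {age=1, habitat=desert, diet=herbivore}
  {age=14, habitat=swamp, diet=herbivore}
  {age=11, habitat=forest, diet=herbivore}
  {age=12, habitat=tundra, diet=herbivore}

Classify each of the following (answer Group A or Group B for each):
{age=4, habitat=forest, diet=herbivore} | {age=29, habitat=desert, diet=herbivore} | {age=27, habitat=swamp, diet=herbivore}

Group B, Group A, Group A

A rule that fits every label: age ≥ 20 — true of each 'Group A' example, false of each 'Group B' one.
Group B: {age=4, habitat=forest, diet=herbivore}, since age = 4.
Group A: {age=29, habitat=desert, diet=herbivore}, since age = 29.
Group A: {age=27, habitat=swamp, diet=herbivore}, since age = 27.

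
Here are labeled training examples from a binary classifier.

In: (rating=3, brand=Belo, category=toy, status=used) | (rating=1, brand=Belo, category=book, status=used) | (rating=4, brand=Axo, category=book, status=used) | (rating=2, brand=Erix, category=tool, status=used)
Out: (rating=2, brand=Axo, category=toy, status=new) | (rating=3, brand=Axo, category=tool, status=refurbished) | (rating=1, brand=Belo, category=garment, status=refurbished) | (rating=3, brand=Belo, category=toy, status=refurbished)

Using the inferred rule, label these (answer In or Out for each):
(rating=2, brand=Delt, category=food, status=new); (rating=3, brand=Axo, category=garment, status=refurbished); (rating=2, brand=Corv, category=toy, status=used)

A rule that fits every label: status is used — true of each 'In' example, false of each 'Out' one.
(rating=2, brand=Delt, category=food, status=new) — status is new, hence Out. (rating=3, brand=Axo, category=garment, status=refurbished) — status is refurbished, hence Out. (rating=2, brand=Corv, category=toy, status=used) — status is used, hence In.

Out, Out, In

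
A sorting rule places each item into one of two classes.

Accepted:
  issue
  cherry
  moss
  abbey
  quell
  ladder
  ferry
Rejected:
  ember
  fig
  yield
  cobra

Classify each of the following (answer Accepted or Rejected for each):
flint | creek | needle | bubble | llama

Rejected, Accepted, Accepted, Accepted, Accepted

The classifier is using: has a double letter.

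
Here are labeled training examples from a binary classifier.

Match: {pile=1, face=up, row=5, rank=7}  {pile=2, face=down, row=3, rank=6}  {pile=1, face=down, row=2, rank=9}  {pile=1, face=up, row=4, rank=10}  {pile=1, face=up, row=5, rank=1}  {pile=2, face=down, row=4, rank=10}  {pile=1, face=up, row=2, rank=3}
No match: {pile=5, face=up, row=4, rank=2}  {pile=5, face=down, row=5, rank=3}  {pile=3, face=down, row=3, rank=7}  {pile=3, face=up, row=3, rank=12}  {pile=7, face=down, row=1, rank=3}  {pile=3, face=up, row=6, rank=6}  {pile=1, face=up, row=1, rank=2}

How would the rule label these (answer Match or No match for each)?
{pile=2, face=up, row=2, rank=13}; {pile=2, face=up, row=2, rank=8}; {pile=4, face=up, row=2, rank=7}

Match, Match, No match

The pattern is that an item is 'Match' exactly when: row ≥ 2 AND pile ≤ 2.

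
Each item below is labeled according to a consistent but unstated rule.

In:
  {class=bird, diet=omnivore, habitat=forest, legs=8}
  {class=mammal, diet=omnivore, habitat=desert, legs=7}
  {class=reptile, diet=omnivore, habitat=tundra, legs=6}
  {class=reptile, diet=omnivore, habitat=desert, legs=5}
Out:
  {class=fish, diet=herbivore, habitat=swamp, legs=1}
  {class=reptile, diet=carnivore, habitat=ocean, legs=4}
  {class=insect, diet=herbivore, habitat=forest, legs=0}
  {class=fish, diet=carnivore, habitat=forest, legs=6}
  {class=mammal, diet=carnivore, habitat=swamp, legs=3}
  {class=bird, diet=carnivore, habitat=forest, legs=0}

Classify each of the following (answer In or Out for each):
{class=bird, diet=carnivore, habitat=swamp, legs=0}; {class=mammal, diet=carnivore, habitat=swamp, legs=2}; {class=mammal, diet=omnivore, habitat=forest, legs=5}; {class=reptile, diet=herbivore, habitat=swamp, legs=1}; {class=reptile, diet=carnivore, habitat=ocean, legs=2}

Out, Out, In, Out, Out

The common property of the 'In' items is: diet is omnivore. No 'Out' item has it.
{class=bird, diet=carnivore, habitat=swamp, legs=0}: Out (diet is carnivore). {class=mammal, diet=carnivore, habitat=swamp, legs=2}: Out (diet is carnivore). {class=mammal, diet=omnivore, habitat=forest, legs=5}: In (diet is omnivore). {class=reptile, diet=herbivore, habitat=swamp, legs=1}: Out (diet is herbivore). {class=reptile, diet=carnivore, habitat=ocean, legs=2}: Out (diet is carnivore).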